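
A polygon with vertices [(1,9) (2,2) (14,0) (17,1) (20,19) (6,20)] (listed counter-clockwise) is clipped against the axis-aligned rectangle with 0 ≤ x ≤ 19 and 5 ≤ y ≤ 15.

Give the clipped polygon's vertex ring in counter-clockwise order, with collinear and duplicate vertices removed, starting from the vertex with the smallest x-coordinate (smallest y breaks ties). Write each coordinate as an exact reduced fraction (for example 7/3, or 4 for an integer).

Clipped polygon: [(1,9) (11/7,5) (53/3,5) (19,13) (19,15) (41/11,15)]

1. After x ≥ 0: [(1,9) (2,2) (14,0) (17,1) (20,19) (6,20)]
2. After x ≤ 19: [(1,9) (2,2) (14,0) (17,1) (19,13) (19,267/14) (6,20)]
3. After y ≥ 5: [(1,9) (11/7,5) (53/3,5) (19,13) (19,267/14) (6,20)]
4. After y ≤ 15: [(41/11,15) (1,9) (11/7,5) (53/3,5) (19,13) (19,15)]
5. Canonical ring: [(1,9) (11/7,5) (53/3,5) (19,13) (19,15) (41/11,15)]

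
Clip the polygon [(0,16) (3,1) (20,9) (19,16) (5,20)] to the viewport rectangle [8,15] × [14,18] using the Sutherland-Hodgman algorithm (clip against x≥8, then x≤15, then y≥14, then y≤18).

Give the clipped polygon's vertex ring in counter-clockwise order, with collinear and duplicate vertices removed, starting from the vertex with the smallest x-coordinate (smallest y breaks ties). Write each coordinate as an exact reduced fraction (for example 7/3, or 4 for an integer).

1. After x ≥ 8: [(8,57/17) (20,9) (19,16) (8,134/7)]
2. After x ≤ 15: [(8,57/17) (15,113/17) (15,120/7) (8,134/7)]
3. After y ≥ 14: [(8,14) (15,14) (15,120/7) (8,134/7)]
4. After y ≤ 18: [(8,18) (8,14) (15,14) (15,120/7) (12,18)]
5. Canonical ring: [(8,14) (15,14) (15,120/7) (12,18) (8,18)]

Clipped polygon: [(8,14) (15,14) (15,120/7) (12,18) (8,18)]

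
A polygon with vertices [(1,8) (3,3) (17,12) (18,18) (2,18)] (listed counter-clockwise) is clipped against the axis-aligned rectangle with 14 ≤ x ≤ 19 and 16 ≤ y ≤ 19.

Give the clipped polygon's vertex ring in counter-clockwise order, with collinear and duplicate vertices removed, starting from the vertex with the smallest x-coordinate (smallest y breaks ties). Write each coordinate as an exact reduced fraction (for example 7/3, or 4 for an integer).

Clipped polygon: [(14,16) (53/3,16) (18,18) (14,18)]

1. After x ≥ 14: [(14,141/14) (17,12) (18,18) (14,18)]
2. After x ≤ 19: [(14,141/14) (17,12) (18,18) (14,18)]
3. After y ≥ 16: [(14,16) (53/3,16) (18,18) (14,18)]
4. After y ≤ 19: [(14,16) (53/3,16) (18,18) (14,18)]
5. Canonical ring: [(14,16) (53/3,16) (18,18) (14,18)]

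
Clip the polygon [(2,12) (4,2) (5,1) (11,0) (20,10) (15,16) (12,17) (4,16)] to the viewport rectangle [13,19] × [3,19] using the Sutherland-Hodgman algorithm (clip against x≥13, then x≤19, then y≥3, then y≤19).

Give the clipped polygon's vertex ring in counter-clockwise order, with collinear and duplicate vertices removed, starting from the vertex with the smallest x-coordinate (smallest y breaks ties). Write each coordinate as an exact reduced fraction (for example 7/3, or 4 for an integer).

1. After x ≥ 13: [(13,20/9) (20,10) (15,16) (13,50/3)]
2. After x ≤ 19: [(13,20/9) (19,80/9) (19,56/5) (15,16) (13,50/3)]
3. After y ≥ 3: [(13,3) (137/10,3) (19,80/9) (19,56/5) (15,16) (13,50/3)]
4. After y ≤ 19: [(13,3) (137/10,3) (19,80/9) (19,56/5) (15,16) (13,50/3)]
5. Canonical ring: [(13,3) (137/10,3) (19,80/9) (19,56/5) (15,16) (13,50/3)]

Clipped polygon: [(13,3) (137/10,3) (19,80/9) (19,56/5) (15,16) (13,50/3)]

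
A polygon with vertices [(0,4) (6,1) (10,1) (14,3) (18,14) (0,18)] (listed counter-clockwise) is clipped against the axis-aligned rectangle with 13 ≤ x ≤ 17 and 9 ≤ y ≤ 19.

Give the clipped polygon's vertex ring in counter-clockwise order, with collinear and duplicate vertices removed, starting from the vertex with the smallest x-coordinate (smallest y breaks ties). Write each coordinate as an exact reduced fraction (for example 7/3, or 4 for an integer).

Clipped polygon: [(13,9) (178/11,9) (17,45/4) (17,128/9) (13,136/9)]

1. After x ≥ 13: [(13,5/2) (14,3) (18,14) (13,136/9)]
2. After x ≤ 17: [(13,5/2) (14,3) (17,45/4) (17,128/9) (13,136/9)]
3. After y ≥ 9: [(13,9) (178/11,9) (17,45/4) (17,128/9) (13,136/9)]
4. After y ≤ 19: [(13,9) (178/11,9) (17,45/4) (17,128/9) (13,136/9)]
5. Canonical ring: [(13,9) (178/11,9) (17,45/4) (17,128/9) (13,136/9)]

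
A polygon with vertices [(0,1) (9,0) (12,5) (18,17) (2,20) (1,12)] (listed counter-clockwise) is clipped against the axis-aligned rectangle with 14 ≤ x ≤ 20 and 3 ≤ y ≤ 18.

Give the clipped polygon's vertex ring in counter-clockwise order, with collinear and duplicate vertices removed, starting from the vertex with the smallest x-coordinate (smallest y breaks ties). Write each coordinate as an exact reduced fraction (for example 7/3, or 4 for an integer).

1. After x ≥ 14: [(14,9) (18,17) (14,71/4)]
2. After x ≤ 20: [(14,9) (18,17) (14,71/4)]
3. After y ≥ 3: [(14,9) (18,17) (14,71/4)]
4. After y ≤ 18: [(14,9) (18,17) (14,71/4)]
5. Canonical ring: [(14,9) (18,17) (14,71/4)]

Clipped polygon: [(14,9) (18,17) (14,71/4)]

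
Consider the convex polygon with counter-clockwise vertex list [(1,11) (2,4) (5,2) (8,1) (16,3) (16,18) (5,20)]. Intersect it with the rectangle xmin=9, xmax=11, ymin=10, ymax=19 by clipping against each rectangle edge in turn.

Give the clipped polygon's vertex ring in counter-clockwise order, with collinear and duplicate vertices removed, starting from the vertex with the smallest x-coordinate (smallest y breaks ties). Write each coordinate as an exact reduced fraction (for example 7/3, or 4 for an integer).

Clipped polygon: [(9,10) (11,10) (11,208/11) (21/2,19) (9,19)]

1. After x ≥ 9: [(9,5/4) (16,3) (16,18) (9,212/11)]
2. After x ≤ 11: [(9,5/4) (11,7/4) (11,208/11) (9,212/11)]
3. After y ≥ 10: [(9,10) (11,10) (11,208/11) (9,212/11)]
4. After y ≤ 19: [(9,19) (9,10) (11,10) (11,208/11) (21/2,19)]
5. Canonical ring: [(9,10) (11,10) (11,208/11) (21/2,19) (9,19)]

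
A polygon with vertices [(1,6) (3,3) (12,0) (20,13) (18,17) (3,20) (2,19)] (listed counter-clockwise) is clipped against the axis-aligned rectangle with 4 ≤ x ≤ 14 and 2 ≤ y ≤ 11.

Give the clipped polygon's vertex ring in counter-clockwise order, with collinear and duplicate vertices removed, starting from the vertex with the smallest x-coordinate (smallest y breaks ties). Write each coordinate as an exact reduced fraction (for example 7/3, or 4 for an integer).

Clipped polygon: [(4,8/3) (6,2) (172/13,2) (14,13/4) (14,11) (4,11)]

1. After x ≥ 4: [(4,8/3) (12,0) (20,13) (18,17) (4,99/5)]
2. After x ≤ 14: [(4,8/3) (12,0) (14,13/4) (14,89/5) (4,99/5)]
3. After y ≥ 2: [(4,8/3) (6,2) (172/13,2) (14,13/4) (14,89/5) (4,99/5)]
4. After y ≤ 11: [(4,11) (4,8/3) (6,2) (172/13,2) (14,13/4) (14,11)]
5. Canonical ring: [(4,8/3) (6,2) (172/13,2) (14,13/4) (14,11) (4,11)]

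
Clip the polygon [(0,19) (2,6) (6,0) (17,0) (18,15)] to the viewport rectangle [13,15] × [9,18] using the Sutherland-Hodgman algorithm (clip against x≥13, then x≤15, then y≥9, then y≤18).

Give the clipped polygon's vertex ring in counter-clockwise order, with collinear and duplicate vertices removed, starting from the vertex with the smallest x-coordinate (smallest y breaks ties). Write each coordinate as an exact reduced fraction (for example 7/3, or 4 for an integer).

Clipped polygon: [(13,9) (15,9) (15,47/3) (13,145/9)]

1. After x ≥ 13: [(13,145/9) (13,0) (17,0) (18,15)]
2. After x ≤ 15: [(15,47/3) (13,145/9) (13,0) (15,0)]
3. After y ≥ 9: [(15,9) (15,47/3) (13,145/9) (13,9)]
4. After y ≤ 18: [(15,9) (15,47/3) (13,145/9) (13,9)]
5. Canonical ring: [(13,9) (15,9) (15,47/3) (13,145/9)]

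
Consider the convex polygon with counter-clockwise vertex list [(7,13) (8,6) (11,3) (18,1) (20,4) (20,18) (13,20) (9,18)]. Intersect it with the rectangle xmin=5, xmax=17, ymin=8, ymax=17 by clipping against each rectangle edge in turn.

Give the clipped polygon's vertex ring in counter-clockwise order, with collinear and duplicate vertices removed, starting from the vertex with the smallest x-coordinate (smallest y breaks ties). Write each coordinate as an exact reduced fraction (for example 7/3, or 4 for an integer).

1. After x ≥ 5: [(7,13) (8,6) (11,3) (18,1) (20,4) (20,18) (13,20) (9,18)]
2. After x ≤ 17: [(7,13) (8,6) (11,3) (17,9/7) (17,132/7) (13,20) (9,18)]
3. After y ≥ 8: [(7,13) (54/7,8) (17,8) (17,132/7) (13,20) (9,18)]
4. After y ≤ 17: [(43/5,17) (7,13) (54/7,8) (17,8) (17,17)]
5. Canonical ring: [(7,13) (54/7,8) (17,8) (17,17) (43/5,17)]

Clipped polygon: [(7,13) (54/7,8) (17,8) (17,17) (43/5,17)]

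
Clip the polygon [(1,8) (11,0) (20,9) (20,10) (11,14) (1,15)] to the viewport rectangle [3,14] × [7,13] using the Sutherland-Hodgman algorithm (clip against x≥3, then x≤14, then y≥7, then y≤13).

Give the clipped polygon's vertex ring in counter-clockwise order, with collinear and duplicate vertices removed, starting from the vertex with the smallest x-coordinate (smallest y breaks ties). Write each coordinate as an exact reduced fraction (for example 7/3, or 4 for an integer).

1. After x ≥ 3: [(3,32/5) (11,0) (20,9) (20,10) (11,14) (3,74/5)]
2. After x ≤ 14: [(3,32/5) (11,0) (14,3) (14,38/3) (11,14) (3,74/5)]
3. After y ≥ 7: [(3,7) (14,7) (14,38/3) (11,14) (3,74/5)]
4. After y ≤ 13: [(3,13) (3,7) (14,7) (14,38/3) (53/4,13)]
5. Canonical ring: [(3,7) (14,7) (14,38/3) (53/4,13) (3,13)]

Clipped polygon: [(3,7) (14,7) (14,38/3) (53/4,13) (3,13)]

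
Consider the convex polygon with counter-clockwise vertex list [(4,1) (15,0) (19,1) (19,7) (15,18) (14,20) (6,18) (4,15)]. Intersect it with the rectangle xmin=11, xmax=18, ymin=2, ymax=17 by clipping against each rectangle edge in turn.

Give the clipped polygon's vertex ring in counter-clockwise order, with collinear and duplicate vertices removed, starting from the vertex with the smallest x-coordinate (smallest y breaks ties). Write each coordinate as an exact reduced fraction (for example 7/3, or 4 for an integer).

Clipped polygon: [(11,2) (18,2) (18,39/4) (169/11,17) (11,17)]

1. After x ≥ 11: [(11,4/11) (15,0) (19,1) (19,7) (15,18) (14,20) (11,77/4)]
2. After x ≤ 18: [(11,4/11) (15,0) (18,3/4) (18,39/4) (15,18) (14,20) (11,77/4)]
3. After y ≥ 2: [(11,2) (18,2) (18,39/4) (15,18) (14,20) (11,77/4)]
4. After y ≤ 17: [(11,17) (11,2) (18,2) (18,39/4) (169/11,17)]
5. Canonical ring: [(11,2) (18,2) (18,39/4) (169/11,17) (11,17)]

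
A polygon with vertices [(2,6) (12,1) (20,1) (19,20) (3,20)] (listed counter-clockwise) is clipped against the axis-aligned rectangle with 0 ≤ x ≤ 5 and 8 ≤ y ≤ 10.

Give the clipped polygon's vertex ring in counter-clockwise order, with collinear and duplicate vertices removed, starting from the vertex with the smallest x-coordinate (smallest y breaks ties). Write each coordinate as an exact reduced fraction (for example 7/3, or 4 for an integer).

Clipped polygon: [(15/7,8) (5,8) (5,10) (16/7,10)]

1. After x ≥ 0: [(2,6) (12,1) (20,1) (19,20) (3,20)]
2. After x ≤ 5: [(2,6) (5,9/2) (5,20) (3,20)]
3. After y ≥ 8: [(15/7,8) (5,8) (5,20) (3,20)]
4. After y ≤ 10: [(16/7,10) (15/7,8) (5,8) (5,10)]
5. Canonical ring: [(15/7,8) (5,8) (5,10) (16/7,10)]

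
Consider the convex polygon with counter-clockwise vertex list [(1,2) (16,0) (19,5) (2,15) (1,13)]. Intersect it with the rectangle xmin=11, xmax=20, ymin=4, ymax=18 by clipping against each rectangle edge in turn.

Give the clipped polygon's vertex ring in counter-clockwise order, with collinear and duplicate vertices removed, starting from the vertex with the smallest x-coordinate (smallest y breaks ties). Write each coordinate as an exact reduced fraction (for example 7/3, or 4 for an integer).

1. After x ≥ 11: [(11,2/3) (16,0) (19,5) (11,165/17)]
2. After x ≤ 20: [(11,2/3) (16,0) (19,5) (11,165/17)]
3. After y ≥ 4: [(11,4) (92/5,4) (19,5) (11,165/17)]
4. After y ≤ 18: [(11,4) (92/5,4) (19,5) (11,165/17)]
5. Canonical ring: [(11,4) (92/5,4) (19,5) (11,165/17)]

Clipped polygon: [(11,4) (92/5,4) (19,5) (11,165/17)]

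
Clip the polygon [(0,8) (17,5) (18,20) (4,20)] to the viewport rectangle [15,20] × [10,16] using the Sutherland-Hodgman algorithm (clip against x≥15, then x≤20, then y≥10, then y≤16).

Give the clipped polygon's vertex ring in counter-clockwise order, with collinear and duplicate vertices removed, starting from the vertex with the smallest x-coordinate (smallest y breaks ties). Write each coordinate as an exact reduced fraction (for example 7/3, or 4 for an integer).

Clipped polygon: [(15,10) (52/3,10) (266/15,16) (15,16)]

1. After x ≥ 15: [(15,91/17) (17,5) (18,20) (15,20)]
2. After x ≤ 20: [(15,91/17) (17,5) (18,20) (15,20)]
3. After y ≥ 10: [(15,10) (52/3,10) (18,20) (15,20)]
4. After y ≤ 16: [(15,16) (15,10) (52/3,10) (266/15,16)]
5. Canonical ring: [(15,10) (52/3,10) (266/15,16) (15,16)]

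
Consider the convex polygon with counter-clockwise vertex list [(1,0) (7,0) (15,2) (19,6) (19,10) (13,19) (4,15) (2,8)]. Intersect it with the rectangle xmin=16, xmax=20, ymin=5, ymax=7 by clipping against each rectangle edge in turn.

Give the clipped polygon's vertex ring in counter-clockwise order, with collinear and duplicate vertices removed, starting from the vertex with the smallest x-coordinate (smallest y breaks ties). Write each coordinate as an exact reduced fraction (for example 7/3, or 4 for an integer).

1. After x ≥ 16: [(16,3) (19,6) (19,10) (16,29/2)]
2. After x ≤ 20: [(16,3) (19,6) (19,10) (16,29/2)]
3. After y ≥ 5: [(16,5) (18,5) (19,6) (19,10) (16,29/2)]
4. After y ≤ 7: [(16,7) (16,5) (18,5) (19,6) (19,7)]
5. Canonical ring: [(16,5) (18,5) (19,6) (19,7) (16,7)]

Clipped polygon: [(16,5) (18,5) (19,6) (19,7) (16,7)]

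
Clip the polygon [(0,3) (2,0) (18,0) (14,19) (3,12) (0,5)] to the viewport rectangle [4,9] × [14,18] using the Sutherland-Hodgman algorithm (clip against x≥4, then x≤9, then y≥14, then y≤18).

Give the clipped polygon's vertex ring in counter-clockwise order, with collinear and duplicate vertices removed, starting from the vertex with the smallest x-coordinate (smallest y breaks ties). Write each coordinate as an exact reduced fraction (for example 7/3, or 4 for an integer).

1. After x ≥ 4: [(4,0) (18,0) (14,19) (4,139/11)]
2. After x ≤ 9: [(4,0) (9,0) (9,174/11) (4,139/11)]
3. After y ≥ 14: [(9,14) (9,174/11) (43/7,14)]
4. After y ≤ 18: [(9,14) (9,174/11) (43/7,14)]
5. Canonical ring: [(43/7,14) (9,14) (9,174/11)]

Clipped polygon: [(43/7,14) (9,14) (9,174/11)]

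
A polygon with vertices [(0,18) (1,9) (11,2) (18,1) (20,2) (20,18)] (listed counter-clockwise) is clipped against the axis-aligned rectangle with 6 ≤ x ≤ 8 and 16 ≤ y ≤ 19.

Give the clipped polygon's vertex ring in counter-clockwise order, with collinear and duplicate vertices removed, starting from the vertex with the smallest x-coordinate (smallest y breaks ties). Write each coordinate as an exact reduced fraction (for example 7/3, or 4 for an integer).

1. After x ≥ 6: [(6,18) (6,11/2) (11,2) (18,1) (20,2) (20,18)]
2. After x ≤ 8: [(8,18) (6,18) (6,11/2) (8,41/10)]
3. After y ≥ 16: [(8,16) (8,18) (6,18) (6,16)]
4. After y ≤ 19: [(8,16) (8,18) (6,18) (6,16)]
5. Canonical ring: [(6,16) (8,16) (8,18) (6,18)]

Clipped polygon: [(6,16) (8,16) (8,18) (6,18)]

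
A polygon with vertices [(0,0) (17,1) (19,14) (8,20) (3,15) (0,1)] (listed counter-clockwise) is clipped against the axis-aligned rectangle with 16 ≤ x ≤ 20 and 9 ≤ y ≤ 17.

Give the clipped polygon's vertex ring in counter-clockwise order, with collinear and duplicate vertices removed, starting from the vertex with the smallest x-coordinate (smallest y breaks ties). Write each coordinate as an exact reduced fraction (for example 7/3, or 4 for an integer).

1. After x ≥ 16: [(16,16/17) (17,1) (19,14) (16,172/11)]
2. After x ≤ 20: [(16,16/17) (17,1) (19,14) (16,172/11)]
3. After y ≥ 9: [(16,9) (237/13,9) (19,14) (16,172/11)]
4. After y ≤ 17: [(16,9) (237/13,9) (19,14) (16,172/11)]
5. Canonical ring: [(16,9) (237/13,9) (19,14) (16,172/11)]

Clipped polygon: [(16,9) (237/13,9) (19,14) (16,172/11)]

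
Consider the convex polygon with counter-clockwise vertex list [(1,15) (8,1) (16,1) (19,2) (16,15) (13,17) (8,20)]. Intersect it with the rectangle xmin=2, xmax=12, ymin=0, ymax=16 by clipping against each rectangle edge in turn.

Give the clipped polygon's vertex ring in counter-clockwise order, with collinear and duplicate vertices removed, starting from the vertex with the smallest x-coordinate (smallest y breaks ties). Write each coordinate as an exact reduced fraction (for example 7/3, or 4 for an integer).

Clipped polygon: [(2,13) (8,1) (12,1) (12,16) (12/5,16) (2,110/7)]

1. After x ≥ 2: [(2,110/7) (2,13) (8,1) (16,1) (19,2) (16,15) (13,17) (8,20)]
2. After x ≤ 12: [(2,110/7) (2,13) (8,1) (12,1) (12,88/5) (8,20)]
3. After y ≥ 0: [(2,110/7) (2,13) (8,1) (12,1) (12,88/5) (8,20)]
4. After y ≤ 16: [(12/5,16) (2,110/7) (2,13) (8,1) (12,1) (12,16)]
5. Canonical ring: [(2,13) (8,1) (12,1) (12,16) (12/5,16) (2,110/7)]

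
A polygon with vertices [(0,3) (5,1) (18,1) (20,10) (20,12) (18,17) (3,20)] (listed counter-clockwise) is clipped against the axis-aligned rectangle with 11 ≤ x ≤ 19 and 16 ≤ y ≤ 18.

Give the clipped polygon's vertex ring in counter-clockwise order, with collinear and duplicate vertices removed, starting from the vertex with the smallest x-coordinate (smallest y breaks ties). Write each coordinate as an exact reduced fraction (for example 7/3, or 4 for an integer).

Clipped polygon: [(11,16) (92/5,16) (18,17) (13,18) (11,18)]

1. After x ≥ 11: [(11,1) (18,1) (20,10) (20,12) (18,17) (11,92/5)]
2. After x ≤ 19: [(11,1) (18,1) (19,11/2) (19,29/2) (18,17) (11,92/5)]
3. After y ≥ 16: [(11,16) (92/5,16) (18,17) (11,92/5)]
4. After y ≤ 18: [(11,18) (11,16) (92/5,16) (18,17) (13,18)]
5. Canonical ring: [(11,16) (92/5,16) (18,17) (13,18) (11,18)]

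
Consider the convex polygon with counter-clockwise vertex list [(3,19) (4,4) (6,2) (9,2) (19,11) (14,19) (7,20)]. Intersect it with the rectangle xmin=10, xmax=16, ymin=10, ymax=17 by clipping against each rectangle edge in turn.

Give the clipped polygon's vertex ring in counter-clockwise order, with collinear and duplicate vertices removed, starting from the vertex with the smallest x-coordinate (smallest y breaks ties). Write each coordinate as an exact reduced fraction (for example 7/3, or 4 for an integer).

Clipped polygon: [(10,10) (16,10) (16,79/5) (61/4,17) (10,17)]

1. After x ≥ 10: [(10,29/10) (19,11) (14,19) (10,137/7)]
2. After x ≤ 16: [(10,29/10) (16,83/10) (16,79/5) (14,19) (10,137/7)]
3. After y ≥ 10: [(10,10) (16,10) (16,79/5) (14,19) (10,137/7)]
4. After y ≤ 17: [(10,17) (10,10) (16,10) (16,79/5) (61/4,17)]
5. Canonical ring: [(10,10) (16,10) (16,79/5) (61/4,17) (10,17)]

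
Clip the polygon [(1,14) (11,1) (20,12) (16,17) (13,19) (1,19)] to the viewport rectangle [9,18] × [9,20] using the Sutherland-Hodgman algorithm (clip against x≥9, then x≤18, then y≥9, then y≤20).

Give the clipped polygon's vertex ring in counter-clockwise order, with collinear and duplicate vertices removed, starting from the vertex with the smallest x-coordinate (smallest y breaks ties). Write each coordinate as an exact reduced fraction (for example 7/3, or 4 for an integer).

1. After x ≥ 9: [(9,18/5) (11,1) (20,12) (16,17) (13,19) (9,19)]
2. After x ≤ 18: [(9,18/5) (11,1) (18,86/9) (18,29/2) (16,17) (13,19) (9,19)]
3. After y ≥ 9: [(9,9) (193/11,9) (18,86/9) (18,29/2) (16,17) (13,19) (9,19)]
4. After y ≤ 20: [(9,9) (193/11,9) (18,86/9) (18,29/2) (16,17) (13,19) (9,19)]
5. Canonical ring: [(9,9) (193/11,9) (18,86/9) (18,29/2) (16,17) (13,19) (9,19)]

Clipped polygon: [(9,9) (193/11,9) (18,86/9) (18,29/2) (16,17) (13,19) (9,19)]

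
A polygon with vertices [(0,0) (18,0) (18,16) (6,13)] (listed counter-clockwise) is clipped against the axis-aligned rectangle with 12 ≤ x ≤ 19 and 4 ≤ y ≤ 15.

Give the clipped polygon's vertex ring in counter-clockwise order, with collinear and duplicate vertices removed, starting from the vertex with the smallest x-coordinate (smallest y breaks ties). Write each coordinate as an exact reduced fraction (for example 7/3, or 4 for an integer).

1. After x ≥ 12: [(12,0) (18,0) (18,16) (12,29/2)]
2. After x ≤ 19: [(12,0) (18,0) (18,16) (12,29/2)]
3. After y ≥ 4: [(12,4) (18,4) (18,16) (12,29/2)]
4. After y ≤ 15: [(12,4) (18,4) (18,15) (14,15) (12,29/2)]
5. Canonical ring: [(12,4) (18,4) (18,15) (14,15) (12,29/2)]

Clipped polygon: [(12,4) (18,4) (18,15) (14,15) (12,29/2)]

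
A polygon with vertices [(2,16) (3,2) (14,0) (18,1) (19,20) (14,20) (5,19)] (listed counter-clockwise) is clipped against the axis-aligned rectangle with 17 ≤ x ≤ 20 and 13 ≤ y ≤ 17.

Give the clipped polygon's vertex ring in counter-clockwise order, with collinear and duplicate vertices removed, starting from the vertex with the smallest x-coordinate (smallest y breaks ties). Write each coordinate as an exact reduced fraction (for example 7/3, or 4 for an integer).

1. After x ≥ 17: [(17,3/4) (18,1) (19,20) (17,20)]
2. After x ≤ 20: [(17,3/4) (18,1) (19,20) (17,20)]
3. After y ≥ 13: [(17,13) (354/19,13) (19,20) (17,20)]
4. After y ≤ 17: [(17,17) (17,13) (354/19,13) (358/19,17)]
5. Canonical ring: [(17,13) (354/19,13) (358/19,17) (17,17)]

Clipped polygon: [(17,13) (354/19,13) (358/19,17) (17,17)]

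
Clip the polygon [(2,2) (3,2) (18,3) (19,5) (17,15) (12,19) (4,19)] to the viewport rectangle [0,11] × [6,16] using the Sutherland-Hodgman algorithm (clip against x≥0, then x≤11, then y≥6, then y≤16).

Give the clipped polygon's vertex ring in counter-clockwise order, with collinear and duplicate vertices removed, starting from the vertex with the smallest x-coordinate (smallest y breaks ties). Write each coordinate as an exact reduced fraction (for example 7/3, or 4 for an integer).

Clipped polygon: [(42/17,6) (11,6) (11,16) (62/17,16)]

1. After x ≥ 0: [(2,2) (3,2) (18,3) (19,5) (17,15) (12,19) (4,19)]
2. After x ≤ 11: [(2,2) (3,2) (11,38/15) (11,19) (4,19)]
3. After y ≥ 6: [(42/17,6) (11,6) (11,19) (4,19)]
4. After y ≤ 16: [(62/17,16) (42/17,6) (11,6) (11,16)]
5. Canonical ring: [(42/17,6) (11,6) (11,16) (62/17,16)]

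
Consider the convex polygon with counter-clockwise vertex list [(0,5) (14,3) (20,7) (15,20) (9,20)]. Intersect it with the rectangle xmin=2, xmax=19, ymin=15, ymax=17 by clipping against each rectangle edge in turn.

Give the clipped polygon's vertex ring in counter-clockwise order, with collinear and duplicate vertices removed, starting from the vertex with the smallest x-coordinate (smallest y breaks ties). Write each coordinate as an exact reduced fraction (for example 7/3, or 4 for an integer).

1. After x ≥ 2: [(2,25/3) (2,33/7) (14,3) (20,7) (15,20) (9,20)]
2. After x ≤ 19: [(2,25/3) (2,33/7) (14,3) (19,19/3) (19,48/5) (15,20) (9,20)]
3. After y ≥ 15: [(6,15) (220/13,15) (15,20) (9,20)]
4. After y ≤ 17: [(36/5,17) (6,15) (220/13,15) (210/13,17)]
5. Canonical ring: [(6,15) (220/13,15) (210/13,17) (36/5,17)]

Clipped polygon: [(6,15) (220/13,15) (210/13,17) (36/5,17)]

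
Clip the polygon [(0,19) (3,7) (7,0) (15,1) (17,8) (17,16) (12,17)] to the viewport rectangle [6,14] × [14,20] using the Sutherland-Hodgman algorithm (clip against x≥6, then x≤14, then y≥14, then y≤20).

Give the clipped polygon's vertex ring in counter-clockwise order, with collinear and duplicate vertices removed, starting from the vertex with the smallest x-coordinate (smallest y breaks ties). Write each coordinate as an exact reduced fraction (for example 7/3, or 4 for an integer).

Clipped polygon: [(6,14) (14,14) (14,83/5) (12,17) (6,18)]

1. After x ≥ 6: [(6,18) (6,7/4) (7,0) (15,1) (17,8) (17,16) (12,17)]
2. After x ≤ 14: [(6,18) (6,7/4) (7,0) (14,7/8) (14,83/5) (12,17)]
3. After y ≥ 14: [(6,18) (6,14) (14,14) (14,83/5) (12,17)]
4. After y ≤ 20: [(6,18) (6,14) (14,14) (14,83/5) (12,17)]
5. Canonical ring: [(6,14) (14,14) (14,83/5) (12,17) (6,18)]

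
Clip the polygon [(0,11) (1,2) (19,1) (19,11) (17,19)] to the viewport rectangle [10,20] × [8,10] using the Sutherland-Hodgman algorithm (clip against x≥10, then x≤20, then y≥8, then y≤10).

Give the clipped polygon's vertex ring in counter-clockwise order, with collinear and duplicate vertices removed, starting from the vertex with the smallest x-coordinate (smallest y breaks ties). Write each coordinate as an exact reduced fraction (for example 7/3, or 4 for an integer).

Clipped polygon: [(10,8) (19,8) (19,10) (10,10)]

1. After x ≥ 10: [(10,267/17) (10,3/2) (19,1) (19,11) (17,19)]
2. After x ≤ 20: [(10,267/17) (10,3/2) (19,1) (19,11) (17,19)]
3. After y ≥ 8: [(10,267/17) (10,8) (19,8) (19,11) (17,19)]
4. After y ≤ 10: [(10,10) (10,8) (19,8) (19,10)]
5. Canonical ring: [(10,8) (19,8) (19,10) (10,10)]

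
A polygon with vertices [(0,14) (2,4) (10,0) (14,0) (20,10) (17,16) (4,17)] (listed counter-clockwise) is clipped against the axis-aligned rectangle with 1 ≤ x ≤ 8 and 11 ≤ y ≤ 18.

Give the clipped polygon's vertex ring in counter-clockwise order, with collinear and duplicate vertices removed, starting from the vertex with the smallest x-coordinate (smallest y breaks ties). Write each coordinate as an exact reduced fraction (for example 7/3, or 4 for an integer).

1. After x ≥ 1: [(1,59/4) (1,9) (2,4) (10,0) (14,0) (20,10) (17,16) (4,17)]
2. After x ≤ 8: [(1,59/4) (1,9) (2,4) (8,1) (8,217/13) (4,17)]
3. After y ≥ 11: [(1,59/4) (1,11) (8,11) (8,217/13) (4,17)]
4. After y ≤ 18: [(1,59/4) (1,11) (8,11) (8,217/13) (4,17)]
5. Canonical ring: [(1,11) (8,11) (8,217/13) (4,17) (1,59/4)]

Clipped polygon: [(1,11) (8,11) (8,217/13) (4,17) (1,59/4)]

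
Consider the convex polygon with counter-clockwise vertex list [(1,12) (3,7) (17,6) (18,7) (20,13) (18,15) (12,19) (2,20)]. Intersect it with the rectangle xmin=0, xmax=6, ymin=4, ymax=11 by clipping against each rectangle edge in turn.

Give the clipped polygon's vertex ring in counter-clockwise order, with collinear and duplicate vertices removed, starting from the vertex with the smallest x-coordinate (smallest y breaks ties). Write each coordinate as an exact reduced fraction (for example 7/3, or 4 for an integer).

Clipped polygon: [(7/5,11) (3,7) (6,95/14) (6,11)]

1. After x ≥ 0: [(1,12) (3,7) (17,6) (18,7) (20,13) (18,15) (12,19) (2,20)]
2. After x ≤ 6: [(1,12) (3,7) (6,95/14) (6,98/5) (2,20)]
3. After y ≥ 4: [(1,12) (3,7) (6,95/14) (6,98/5) (2,20)]
4. After y ≤ 11: [(7/5,11) (3,7) (6,95/14) (6,11)]
5. Canonical ring: [(7/5,11) (3,7) (6,95/14) (6,11)]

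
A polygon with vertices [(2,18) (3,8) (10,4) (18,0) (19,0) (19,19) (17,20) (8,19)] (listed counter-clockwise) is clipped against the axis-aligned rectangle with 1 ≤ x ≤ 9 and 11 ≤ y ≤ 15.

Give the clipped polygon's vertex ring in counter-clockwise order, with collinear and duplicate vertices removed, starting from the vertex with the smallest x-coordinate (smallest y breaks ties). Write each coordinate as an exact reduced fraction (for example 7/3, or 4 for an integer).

Clipped polygon: [(23/10,15) (27/10,11) (9,11) (9,15)]

1. After x ≥ 1: [(2,18) (3,8) (10,4) (18,0) (19,0) (19,19) (17,20) (8,19)]
2. After x ≤ 9: [(2,18) (3,8) (9,32/7) (9,172/9) (8,19)]
3. After y ≥ 11: [(2,18) (27/10,11) (9,11) (9,172/9) (8,19)]
4. After y ≤ 15: [(23/10,15) (27/10,11) (9,11) (9,15)]
5. Canonical ring: [(23/10,15) (27/10,11) (9,11) (9,15)]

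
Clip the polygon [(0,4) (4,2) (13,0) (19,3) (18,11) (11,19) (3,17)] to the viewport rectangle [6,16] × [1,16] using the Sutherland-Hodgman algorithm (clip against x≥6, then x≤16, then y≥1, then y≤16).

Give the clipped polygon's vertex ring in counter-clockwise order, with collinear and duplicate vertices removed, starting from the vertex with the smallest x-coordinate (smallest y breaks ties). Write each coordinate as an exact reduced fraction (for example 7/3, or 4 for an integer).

1. After x ≥ 6: [(6,14/9) (13,0) (19,3) (18,11) (11,19) (6,71/4)]
2. After x ≤ 16: [(6,14/9) (13,0) (16,3/2) (16,93/7) (11,19) (6,71/4)]
3. After y ≥ 1: [(6,14/9) (17/2,1) (15,1) (16,3/2) (16,93/7) (11,19) (6,71/4)]
4. After y ≤ 16: [(6,16) (6,14/9) (17/2,1) (15,1) (16,3/2) (16,93/7) (109/8,16)]
5. Canonical ring: [(6,14/9) (17/2,1) (15,1) (16,3/2) (16,93/7) (109/8,16) (6,16)]

Clipped polygon: [(6,14/9) (17/2,1) (15,1) (16,3/2) (16,93/7) (109/8,16) (6,16)]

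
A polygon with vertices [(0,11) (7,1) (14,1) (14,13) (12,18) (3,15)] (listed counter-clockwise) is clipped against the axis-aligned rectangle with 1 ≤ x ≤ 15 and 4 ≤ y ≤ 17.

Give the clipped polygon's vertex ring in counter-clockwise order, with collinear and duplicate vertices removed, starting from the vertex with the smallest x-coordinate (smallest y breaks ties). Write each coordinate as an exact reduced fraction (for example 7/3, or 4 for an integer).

Clipped polygon: [(1,67/7) (49/10,4) (14,4) (14,13) (62/5,17) (9,17) (3,15) (1,37/3)]

1. After x ≥ 1: [(1,37/3) (1,67/7) (7,1) (14,1) (14,13) (12,18) (3,15)]
2. After x ≤ 15: [(1,37/3) (1,67/7) (7,1) (14,1) (14,13) (12,18) (3,15)]
3. After y ≥ 4: [(1,37/3) (1,67/7) (49/10,4) (14,4) (14,13) (12,18) (3,15)]
4. After y ≤ 17: [(1,37/3) (1,67/7) (49/10,4) (14,4) (14,13) (62/5,17) (9,17) (3,15)]
5. Canonical ring: [(1,67/7) (49/10,4) (14,4) (14,13) (62/5,17) (9,17) (3,15) (1,37/3)]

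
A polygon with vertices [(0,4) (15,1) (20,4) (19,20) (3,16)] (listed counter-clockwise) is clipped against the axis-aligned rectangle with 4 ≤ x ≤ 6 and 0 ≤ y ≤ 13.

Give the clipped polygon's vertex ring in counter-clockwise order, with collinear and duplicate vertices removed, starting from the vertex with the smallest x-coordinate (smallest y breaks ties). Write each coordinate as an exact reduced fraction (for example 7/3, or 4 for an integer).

Clipped polygon: [(4,16/5) (6,14/5) (6,13) (4,13)]

1. After x ≥ 4: [(4,16/5) (15,1) (20,4) (19,20) (4,65/4)]
2. After x ≤ 6: [(4,16/5) (6,14/5) (6,67/4) (4,65/4)]
3. After y ≥ 0: [(4,16/5) (6,14/5) (6,67/4) (4,65/4)]
4. After y ≤ 13: [(4,13) (4,16/5) (6,14/5) (6,13)]
5. Canonical ring: [(4,16/5) (6,14/5) (6,13) (4,13)]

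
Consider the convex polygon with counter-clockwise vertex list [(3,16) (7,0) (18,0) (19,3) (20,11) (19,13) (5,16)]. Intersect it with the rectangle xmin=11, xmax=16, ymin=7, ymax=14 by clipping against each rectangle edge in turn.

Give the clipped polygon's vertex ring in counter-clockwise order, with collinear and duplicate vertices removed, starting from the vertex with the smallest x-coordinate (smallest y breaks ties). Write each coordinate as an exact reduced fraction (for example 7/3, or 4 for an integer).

1. After x ≥ 11: [(11,0) (18,0) (19,3) (20,11) (19,13) (11,103/7)]
2. After x ≤ 16: [(11,0) (16,0) (16,191/14) (11,103/7)]
3. After y ≥ 7: [(11,7) (16,7) (16,191/14) (11,103/7)]
4. After y ≤ 14: [(11,14) (11,7) (16,7) (16,191/14) (43/3,14)]
5. Canonical ring: [(11,7) (16,7) (16,191/14) (43/3,14) (11,14)]

Clipped polygon: [(11,7) (16,7) (16,191/14) (43/3,14) (11,14)]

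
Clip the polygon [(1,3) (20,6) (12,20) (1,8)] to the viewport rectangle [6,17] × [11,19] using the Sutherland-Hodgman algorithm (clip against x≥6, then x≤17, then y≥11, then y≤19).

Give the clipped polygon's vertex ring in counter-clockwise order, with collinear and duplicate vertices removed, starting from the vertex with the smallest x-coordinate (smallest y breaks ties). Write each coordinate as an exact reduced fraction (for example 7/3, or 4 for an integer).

1. After x ≥ 6: [(6,72/19) (20,6) (12,20) (6,148/11)]
2. After x ≤ 17: [(6,72/19) (17,105/19) (17,45/4) (12,20) (6,148/11)]
3. After y ≥ 11: [(6,11) (17,11) (17,45/4) (12,20) (6,148/11)]
4. After y ≤ 19: [(6,11) (17,11) (17,45/4) (88/7,19) (133/12,19) (6,148/11)]
5. Canonical ring: [(6,11) (17,11) (17,45/4) (88/7,19) (133/12,19) (6,148/11)]

Clipped polygon: [(6,11) (17,11) (17,45/4) (88/7,19) (133/12,19) (6,148/11)]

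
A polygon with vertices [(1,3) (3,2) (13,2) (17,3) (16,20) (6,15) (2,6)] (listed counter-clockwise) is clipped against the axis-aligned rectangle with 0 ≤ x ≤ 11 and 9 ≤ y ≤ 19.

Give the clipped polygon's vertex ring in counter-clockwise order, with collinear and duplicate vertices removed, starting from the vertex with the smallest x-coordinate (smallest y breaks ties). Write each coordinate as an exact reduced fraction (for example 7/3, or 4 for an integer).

1. After x ≥ 0: [(1,3) (3,2) (13,2) (17,3) (16,20) (6,15) (2,6)]
2. After x ≤ 11: [(1,3) (3,2) (11,2) (11,35/2) (6,15) (2,6)]
3. After y ≥ 9: [(11,9) (11,35/2) (6,15) (10/3,9)]
4. After y ≤ 19: [(11,9) (11,35/2) (6,15) (10/3,9)]
5. Canonical ring: [(10/3,9) (11,9) (11,35/2) (6,15)]

Clipped polygon: [(10/3,9) (11,9) (11,35/2) (6,15)]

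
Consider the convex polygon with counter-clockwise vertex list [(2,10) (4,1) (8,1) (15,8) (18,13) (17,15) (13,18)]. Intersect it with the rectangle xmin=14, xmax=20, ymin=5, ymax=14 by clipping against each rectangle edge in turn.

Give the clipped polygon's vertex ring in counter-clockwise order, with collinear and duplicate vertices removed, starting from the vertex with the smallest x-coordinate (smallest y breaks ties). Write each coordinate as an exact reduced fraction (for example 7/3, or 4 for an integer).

1. After x ≥ 14: [(14,7) (15,8) (18,13) (17,15) (14,69/4)]
2. After x ≤ 20: [(14,7) (15,8) (18,13) (17,15) (14,69/4)]
3. After y ≥ 5: [(14,7) (15,8) (18,13) (17,15) (14,69/4)]
4. After y ≤ 14: [(14,14) (14,7) (15,8) (18,13) (35/2,14)]
5. Canonical ring: [(14,7) (15,8) (18,13) (35/2,14) (14,14)]

Clipped polygon: [(14,7) (15,8) (18,13) (35/2,14) (14,14)]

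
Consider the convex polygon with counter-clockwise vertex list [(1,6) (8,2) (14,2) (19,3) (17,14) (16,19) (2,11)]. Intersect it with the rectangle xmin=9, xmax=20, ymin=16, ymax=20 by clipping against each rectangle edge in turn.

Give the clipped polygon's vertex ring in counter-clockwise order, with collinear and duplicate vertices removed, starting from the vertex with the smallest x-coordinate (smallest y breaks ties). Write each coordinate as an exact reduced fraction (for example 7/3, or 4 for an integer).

Clipped polygon: [(43/4,16) (83/5,16) (16,19)]

1. After x ≥ 9: [(9,2) (14,2) (19,3) (17,14) (16,19) (9,15)]
2. After x ≤ 20: [(9,2) (14,2) (19,3) (17,14) (16,19) (9,15)]
3. After y ≥ 16: [(83/5,16) (16,19) (43/4,16)]
4. After y ≤ 20: [(83/5,16) (16,19) (43/4,16)]
5. Canonical ring: [(43/4,16) (83/5,16) (16,19)]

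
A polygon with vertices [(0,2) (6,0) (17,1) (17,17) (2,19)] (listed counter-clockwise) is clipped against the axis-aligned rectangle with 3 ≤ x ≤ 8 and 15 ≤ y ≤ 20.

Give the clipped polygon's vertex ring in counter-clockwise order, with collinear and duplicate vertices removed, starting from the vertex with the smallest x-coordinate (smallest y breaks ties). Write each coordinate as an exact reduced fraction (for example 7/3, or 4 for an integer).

Clipped polygon: [(3,15) (8,15) (8,91/5) (3,283/15)]

1. After x ≥ 3: [(3,1) (6,0) (17,1) (17,17) (3,283/15)]
2. After x ≤ 8: [(3,1) (6,0) (8,2/11) (8,91/5) (3,283/15)]
3. After y ≥ 15: [(3,15) (8,15) (8,91/5) (3,283/15)]
4. After y ≤ 20: [(3,15) (8,15) (8,91/5) (3,283/15)]
5. Canonical ring: [(3,15) (8,15) (8,91/5) (3,283/15)]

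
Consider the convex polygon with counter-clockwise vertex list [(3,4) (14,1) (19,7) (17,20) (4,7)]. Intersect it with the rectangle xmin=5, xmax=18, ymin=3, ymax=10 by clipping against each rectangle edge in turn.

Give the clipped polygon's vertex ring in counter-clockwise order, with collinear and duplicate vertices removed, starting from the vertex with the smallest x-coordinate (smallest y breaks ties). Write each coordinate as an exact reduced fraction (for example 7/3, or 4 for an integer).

1. After x ≥ 5: [(5,38/11) (14,1) (19,7) (17,20) (5,8)]
2. After x ≤ 18: [(5,38/11) (14,1) (18,29/5) (18,27/2) (17,20) (5,8)]
3. After y ≥ 3: [(5,38/11) (20/3,3) (47/3,3) (18,29/5) (18,27/2) (17,20) (5,8)]
4. After y ≤ 10: [(5,38/11) (20/3,3) (47/3,3) (18,29/5) (18,10) (7,10) (5,8)]
5. Canonical ring: [(5,38/11) (20/3,3) (47/3,3) (18,29/5) (18,10) (7,10) (5,8)]

Clipped polygon: [(5,38/11) (20/3,3) (47/3,3) (18,29/5) (18,10) (7,10) (5,8)]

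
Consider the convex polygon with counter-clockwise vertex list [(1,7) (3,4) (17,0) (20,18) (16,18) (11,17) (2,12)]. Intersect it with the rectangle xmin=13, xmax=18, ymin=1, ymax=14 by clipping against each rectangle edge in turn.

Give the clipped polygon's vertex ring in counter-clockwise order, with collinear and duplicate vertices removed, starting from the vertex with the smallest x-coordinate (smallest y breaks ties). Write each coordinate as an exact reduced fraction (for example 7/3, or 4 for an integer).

Clipped polygon: [(13,8/7) (27/2,1) (103/6,1) (18,6) (18,14) (13,14)]

1. After x ≥ 13: [(13,8/7) (17,0) (20,18) (16,18) (13,87/5)]
2. After x ≤ 18: [(13,8/7) (17,0) (18,6) (18,18) (16,18) (13,87/5)]
3. After y ≥ 1: [(13,8/7) (27/2,1) (103/6,1) (18,6) (18,18) (16,18) (13,87/5)]
4. After y ≤ 14: [(13,14) (13,8/7) (27/2,1) (103/6,1) (18,6) (18,14)]
5. Canonical ring: [(13,8/7) (27/2,1) (103/6,1) (18,6) (18,14) (13,14)]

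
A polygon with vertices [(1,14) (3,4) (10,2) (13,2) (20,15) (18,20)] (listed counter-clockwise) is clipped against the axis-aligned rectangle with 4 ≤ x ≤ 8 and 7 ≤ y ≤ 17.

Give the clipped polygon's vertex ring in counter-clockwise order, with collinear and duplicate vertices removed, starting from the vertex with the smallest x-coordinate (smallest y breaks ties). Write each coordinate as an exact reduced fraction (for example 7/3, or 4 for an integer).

1. After x ≥ 4: [(4,256/17) (4,26/7) (10,2) (13,2) (20,15) (18,20)]
2. After x ≤ 8: [(8,280/17) (4,256/17) (4,26/7) (8,18/7)]
3. After y ≥ 7: [(8,7) (8,280/17) (4,256/17) (4,7)]
4. After y ≤ 17: [(8,7) (8,280/17) (4,256/17) (4,7)]
5. Canonical ring: [(4,7) (8,7) (8,280/17) (4,256/17)]

Clipped polygon: [(4,7) (8,7) (8,280/17) (4,256/17)]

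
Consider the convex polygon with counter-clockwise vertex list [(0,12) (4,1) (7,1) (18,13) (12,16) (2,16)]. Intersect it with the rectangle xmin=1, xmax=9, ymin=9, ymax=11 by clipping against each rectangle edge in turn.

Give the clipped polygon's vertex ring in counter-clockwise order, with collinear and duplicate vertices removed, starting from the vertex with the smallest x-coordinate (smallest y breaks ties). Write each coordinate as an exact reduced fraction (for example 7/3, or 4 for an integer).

1. After x ≥ 1: [(1,14) (1,37/4) (4,1) (7,1) (18,13) (12,16) (2,16)]
2. After x ≤ 9: [(1,14) (1,37/4) (4,1) (7,1) (9,35/11) (9,16) (2,16)]
3. After y ≥ 9: [(1,14) (1,37/4) (12/11,9) (9,9) (9,16) (2,16)]
4. After y ≤ 11: [(1,11) (1,37/4) (12/11,9) (9,9) (9,11)]
5. Canonical ring: [(1,37/4) (12/11,9) (9,9) (9,11) (1,11)]

Clipped polygon: [(1,37/4) (12/11,9) (9,9) (9,11) (1,11)]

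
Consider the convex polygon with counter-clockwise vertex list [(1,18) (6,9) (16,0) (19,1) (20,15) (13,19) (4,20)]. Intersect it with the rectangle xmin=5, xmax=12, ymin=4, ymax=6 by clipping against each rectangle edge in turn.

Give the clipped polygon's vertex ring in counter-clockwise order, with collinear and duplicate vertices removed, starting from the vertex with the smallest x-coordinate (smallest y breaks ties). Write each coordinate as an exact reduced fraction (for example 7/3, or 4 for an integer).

1. After x ≥ 5: [(5,54/5) (6,9) (16,0) (19,1) (20,15) (13,19) (5,179/9)]
2. After x ≤ 12: [(5,54/5) (6,9) (12,18/5) (12,172/9) (5,179/9)]
3. After y ≥ 4: [(5,54/5) (6,9) (104/9,4) (12,4) (12,172/9) (5,179/9)]
4. After y ≤ 6: [(28/3,6) (104/9,4) (12,4) (12,6)]
5. Canonical ring: [(28/3,6) (104/9,4) (12,4) (12,6)]

Clipped polygon: [(28/3,6) (104/9,4) (12,4) (12,6)]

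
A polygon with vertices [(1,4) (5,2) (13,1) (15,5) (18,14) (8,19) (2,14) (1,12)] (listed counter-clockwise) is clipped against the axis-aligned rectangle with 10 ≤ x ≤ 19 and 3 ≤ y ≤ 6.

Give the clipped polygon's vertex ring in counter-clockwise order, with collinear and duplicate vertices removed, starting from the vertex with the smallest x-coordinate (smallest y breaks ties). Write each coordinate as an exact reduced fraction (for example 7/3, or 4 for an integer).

1. After x ≥ 10: [(10,11/8) (13,1) (15,5) (18,14) (10,18)]
2. After x ≤ 19: [(10,11/8) (13,1) (15,5) (18,14) (10,18)]
3. After y ≥ 3: [(10,3) (14,3) (15,5) (18,14) (10,18)]
4. After y ≤ 6: [(10,6) (10,3) (14,3) (15,5) (46/3,6)]
5. Canonical ring: [(10,3) (14,3) (15,5) (46/3,6) (10,6)]

Clipped polygon: [(10,3) (14,3) (15,5) (46/3,6) (10,6)]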